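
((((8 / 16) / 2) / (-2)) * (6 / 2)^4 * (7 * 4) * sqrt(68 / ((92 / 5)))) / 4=-136.25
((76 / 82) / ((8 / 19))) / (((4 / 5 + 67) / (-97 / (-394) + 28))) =20087845 / 21904824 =0.92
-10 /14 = -5 /7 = -0.71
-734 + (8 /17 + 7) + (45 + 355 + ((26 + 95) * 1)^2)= 243346 /17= 14314.47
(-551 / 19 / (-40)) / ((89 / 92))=667 / 890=0.75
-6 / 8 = -3 / 4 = -0.75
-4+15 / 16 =-49 / 16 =-3.06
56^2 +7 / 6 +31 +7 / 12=12675 / 4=3168.75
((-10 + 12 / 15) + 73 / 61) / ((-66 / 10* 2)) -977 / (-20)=1991111 / 40260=49.46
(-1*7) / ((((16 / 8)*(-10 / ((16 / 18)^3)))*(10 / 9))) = 448 / 2025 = 0.22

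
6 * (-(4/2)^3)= -48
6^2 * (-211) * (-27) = 205092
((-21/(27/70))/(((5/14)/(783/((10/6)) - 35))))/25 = -2982728/1125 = -2651.31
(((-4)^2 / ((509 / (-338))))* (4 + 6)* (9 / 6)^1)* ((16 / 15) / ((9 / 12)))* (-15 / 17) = 1730560 / 8653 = 200.00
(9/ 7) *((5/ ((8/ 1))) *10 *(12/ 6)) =225/ 14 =16.07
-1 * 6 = -6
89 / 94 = 0.95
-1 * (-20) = 20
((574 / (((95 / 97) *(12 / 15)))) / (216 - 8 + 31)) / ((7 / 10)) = 19885 / 4541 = 4.38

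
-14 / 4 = -7 / 2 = -3.50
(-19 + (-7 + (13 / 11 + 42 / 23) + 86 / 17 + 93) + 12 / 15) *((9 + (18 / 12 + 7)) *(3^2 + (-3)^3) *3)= -308356146 / 4301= -71694.06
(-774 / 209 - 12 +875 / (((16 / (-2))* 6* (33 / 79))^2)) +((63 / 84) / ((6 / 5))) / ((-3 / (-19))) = -456152527 / 47672064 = -9.57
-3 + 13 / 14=-29 / 14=-2.07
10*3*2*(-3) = -180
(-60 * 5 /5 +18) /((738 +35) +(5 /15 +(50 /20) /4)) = -1008 /18575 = -0.05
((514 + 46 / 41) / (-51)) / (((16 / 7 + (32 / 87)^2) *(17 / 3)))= -69937560 / 94993433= -0.74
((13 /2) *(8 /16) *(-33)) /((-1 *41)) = 429 /164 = 2.62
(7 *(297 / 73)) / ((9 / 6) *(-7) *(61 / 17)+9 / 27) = -212058 / 278057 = -0.76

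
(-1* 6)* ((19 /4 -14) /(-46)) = -111 /92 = -1.21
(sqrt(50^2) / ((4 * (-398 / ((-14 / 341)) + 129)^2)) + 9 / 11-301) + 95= -21343151861541 / 104020678168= -205.18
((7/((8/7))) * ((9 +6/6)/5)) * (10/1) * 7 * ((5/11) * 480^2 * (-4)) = -3951360000/11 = -359214545.45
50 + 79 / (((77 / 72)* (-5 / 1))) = 13562 / 385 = 35.23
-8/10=-4/5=-0.80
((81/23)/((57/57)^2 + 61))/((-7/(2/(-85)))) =81/424235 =0.00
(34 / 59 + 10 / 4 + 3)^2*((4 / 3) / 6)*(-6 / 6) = -57121 / 6962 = -8.20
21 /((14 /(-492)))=-738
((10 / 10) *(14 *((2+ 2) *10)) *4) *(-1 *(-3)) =6720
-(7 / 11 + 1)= -18 / 11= -1.64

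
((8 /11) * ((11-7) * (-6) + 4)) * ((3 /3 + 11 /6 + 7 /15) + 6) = -135.27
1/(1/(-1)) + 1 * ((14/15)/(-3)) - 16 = -779/45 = -17.31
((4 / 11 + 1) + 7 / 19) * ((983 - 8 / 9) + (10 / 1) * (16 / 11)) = 35718178 / 20691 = 1726.27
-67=-67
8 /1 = 8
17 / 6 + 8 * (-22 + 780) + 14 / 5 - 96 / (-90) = 60707 / 10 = 6070.70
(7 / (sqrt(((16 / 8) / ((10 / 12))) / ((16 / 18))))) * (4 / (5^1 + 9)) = 2 * sqrt(30) / 9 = 1.22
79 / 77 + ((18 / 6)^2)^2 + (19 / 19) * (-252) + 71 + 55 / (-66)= -46111 / 462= -99.81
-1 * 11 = -11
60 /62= 0.97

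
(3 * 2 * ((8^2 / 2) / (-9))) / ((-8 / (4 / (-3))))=-32 / 9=-3.56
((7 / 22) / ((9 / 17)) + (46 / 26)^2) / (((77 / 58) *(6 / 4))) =7241474 / 3864861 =1.87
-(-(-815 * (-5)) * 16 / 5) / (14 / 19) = 123880 / 7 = 17697.14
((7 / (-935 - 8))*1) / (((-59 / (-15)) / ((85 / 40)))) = -1785 / 445096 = -0.00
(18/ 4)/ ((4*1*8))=9/ 64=0.14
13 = 13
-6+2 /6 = -5.67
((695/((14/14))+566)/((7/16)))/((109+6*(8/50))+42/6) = 24.64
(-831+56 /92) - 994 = -1824.39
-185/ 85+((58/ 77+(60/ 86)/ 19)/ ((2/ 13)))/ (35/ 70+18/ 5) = -40518873/ 43847573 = -0.92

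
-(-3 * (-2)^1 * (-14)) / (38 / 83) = 3486 / 19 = 183.47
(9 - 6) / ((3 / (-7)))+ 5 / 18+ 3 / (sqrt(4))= -5.22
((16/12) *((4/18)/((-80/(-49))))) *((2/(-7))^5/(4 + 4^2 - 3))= -16/787185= -0.00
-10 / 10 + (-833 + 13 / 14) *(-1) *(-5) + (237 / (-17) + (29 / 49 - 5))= -6963391 / 1666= -4179.71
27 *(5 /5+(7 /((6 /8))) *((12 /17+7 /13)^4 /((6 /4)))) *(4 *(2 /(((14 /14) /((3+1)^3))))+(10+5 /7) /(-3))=3648767210576133 /16698102967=218513.88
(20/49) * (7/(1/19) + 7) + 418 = 3326/7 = 475.14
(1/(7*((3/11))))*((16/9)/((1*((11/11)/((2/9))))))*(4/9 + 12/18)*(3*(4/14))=7040/35721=0.20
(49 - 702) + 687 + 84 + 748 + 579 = 1445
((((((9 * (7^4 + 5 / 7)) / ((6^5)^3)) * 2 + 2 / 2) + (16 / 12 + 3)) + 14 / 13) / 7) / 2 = 423263238071 / 924406898688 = 0.46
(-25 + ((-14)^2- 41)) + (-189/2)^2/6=12947/8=1618.38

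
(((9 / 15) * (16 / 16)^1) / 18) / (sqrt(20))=sqrt(5) / 300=0.01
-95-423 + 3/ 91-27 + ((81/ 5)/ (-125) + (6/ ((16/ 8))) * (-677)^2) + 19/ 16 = 1250743212689/ 910000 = 1374443.09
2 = 2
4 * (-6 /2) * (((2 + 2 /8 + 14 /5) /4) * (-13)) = 3939 /20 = 196.95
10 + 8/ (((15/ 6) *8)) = 52/ 5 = 10.40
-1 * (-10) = 10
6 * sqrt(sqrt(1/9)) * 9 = 18 * sqrt(3) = 31.18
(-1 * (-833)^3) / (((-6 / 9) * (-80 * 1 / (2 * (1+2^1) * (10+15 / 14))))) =23037808689 / 32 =719931521.53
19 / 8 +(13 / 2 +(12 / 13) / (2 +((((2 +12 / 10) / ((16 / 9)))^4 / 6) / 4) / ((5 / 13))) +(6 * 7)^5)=1066025452558981 / 8156824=130691241.17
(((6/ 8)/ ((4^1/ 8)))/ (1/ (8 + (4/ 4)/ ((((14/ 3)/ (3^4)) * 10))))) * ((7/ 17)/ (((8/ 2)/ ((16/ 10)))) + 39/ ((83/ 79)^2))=518.37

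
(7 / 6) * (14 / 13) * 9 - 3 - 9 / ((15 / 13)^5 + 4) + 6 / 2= 286507128 / 29179111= 9.82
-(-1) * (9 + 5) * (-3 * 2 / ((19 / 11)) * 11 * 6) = -60984 / 19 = -3209.68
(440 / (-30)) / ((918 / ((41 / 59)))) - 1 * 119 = -9668819 / 81243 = -119.01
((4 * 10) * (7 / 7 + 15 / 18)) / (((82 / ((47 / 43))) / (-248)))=-1282160 / 5289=-242.42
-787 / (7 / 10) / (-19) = 7870 / 133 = 59.17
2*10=20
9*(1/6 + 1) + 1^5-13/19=411/38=10.82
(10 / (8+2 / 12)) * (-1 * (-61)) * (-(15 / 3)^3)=-457500 / 49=-9336.73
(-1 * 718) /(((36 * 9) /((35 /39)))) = -12565 /6318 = -1.99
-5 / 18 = -0.28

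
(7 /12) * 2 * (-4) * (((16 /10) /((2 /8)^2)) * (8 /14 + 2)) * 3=-4608 /5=-921.60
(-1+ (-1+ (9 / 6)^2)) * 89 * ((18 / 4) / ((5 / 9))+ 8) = 14329 / 40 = 358.22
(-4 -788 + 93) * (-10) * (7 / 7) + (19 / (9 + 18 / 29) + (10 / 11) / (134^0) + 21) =21525610 / 3069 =7013.88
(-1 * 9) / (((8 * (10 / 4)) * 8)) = -9 / 160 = -0.06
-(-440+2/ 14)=3079/ 7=439.86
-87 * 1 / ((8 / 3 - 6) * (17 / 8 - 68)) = -1044 / 2635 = -0.40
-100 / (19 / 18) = -94.74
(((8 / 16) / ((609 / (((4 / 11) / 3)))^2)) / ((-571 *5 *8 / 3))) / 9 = -1 / 3459312788085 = -0.00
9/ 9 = 1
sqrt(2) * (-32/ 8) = -5.66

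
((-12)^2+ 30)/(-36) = -4.83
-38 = -38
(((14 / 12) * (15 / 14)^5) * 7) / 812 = 253125 / 17825024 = 0.01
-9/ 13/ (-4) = 9/ 52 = 0.17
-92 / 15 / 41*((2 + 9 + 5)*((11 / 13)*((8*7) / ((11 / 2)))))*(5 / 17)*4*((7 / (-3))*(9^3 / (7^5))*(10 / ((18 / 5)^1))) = 21196800 / 3107923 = 6.82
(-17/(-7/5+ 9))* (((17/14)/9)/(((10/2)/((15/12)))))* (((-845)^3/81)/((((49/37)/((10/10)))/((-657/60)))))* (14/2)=-470969251312625/14478912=-32527944.87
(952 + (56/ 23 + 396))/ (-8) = -7765/ 46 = -168.80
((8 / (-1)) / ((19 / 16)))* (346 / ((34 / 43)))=-952192 / 323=-2947.96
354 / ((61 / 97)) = 34338 / 61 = 562.92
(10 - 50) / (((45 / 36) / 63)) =-2016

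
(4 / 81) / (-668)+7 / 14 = 13525 / 27054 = 0.50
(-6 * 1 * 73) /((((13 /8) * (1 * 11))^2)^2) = -1794048 /418161601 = -0.00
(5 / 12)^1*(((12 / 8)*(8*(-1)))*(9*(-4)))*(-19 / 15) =-228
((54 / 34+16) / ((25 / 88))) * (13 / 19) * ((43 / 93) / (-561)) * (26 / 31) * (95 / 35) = -34765328 / 437423175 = -0.08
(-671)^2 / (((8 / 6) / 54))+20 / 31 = 1130555191 / 62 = 18234761.15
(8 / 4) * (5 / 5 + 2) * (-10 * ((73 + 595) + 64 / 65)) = -521808 / 13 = -40139.08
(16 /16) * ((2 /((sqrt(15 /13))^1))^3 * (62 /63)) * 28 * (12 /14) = 51584 * sqrt(195) /4725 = 152.45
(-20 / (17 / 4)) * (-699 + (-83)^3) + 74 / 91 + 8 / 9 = 37509306418 / 13923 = 2694053.47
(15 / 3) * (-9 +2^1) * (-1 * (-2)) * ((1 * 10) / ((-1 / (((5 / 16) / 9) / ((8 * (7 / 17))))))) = 2125 / 288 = 7.38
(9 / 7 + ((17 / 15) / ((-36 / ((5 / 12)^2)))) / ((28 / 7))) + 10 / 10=994733 / 435456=2.28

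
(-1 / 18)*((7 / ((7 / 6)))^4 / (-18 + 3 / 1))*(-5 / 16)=-3 / 2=-1.50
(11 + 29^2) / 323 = 852 / 323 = 2.64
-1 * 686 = -686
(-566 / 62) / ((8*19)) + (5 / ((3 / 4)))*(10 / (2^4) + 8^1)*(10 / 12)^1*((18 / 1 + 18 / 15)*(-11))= -47685723 / 4712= -10120.06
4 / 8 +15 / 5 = 7 / 2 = 3.50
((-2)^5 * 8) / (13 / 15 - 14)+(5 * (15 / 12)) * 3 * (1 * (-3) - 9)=-40485 / 197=-205.51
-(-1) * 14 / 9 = 14 / 9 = 1.56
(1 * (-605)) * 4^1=-2420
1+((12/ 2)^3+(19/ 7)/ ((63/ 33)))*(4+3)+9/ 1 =32171/ 21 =1531.95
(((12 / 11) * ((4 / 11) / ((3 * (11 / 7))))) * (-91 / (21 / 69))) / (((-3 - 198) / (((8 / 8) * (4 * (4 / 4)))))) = 133952 / 267531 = 0.50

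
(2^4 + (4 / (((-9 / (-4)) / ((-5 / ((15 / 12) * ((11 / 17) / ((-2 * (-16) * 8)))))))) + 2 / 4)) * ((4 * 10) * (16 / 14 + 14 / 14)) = -55378900 / 231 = -239735.50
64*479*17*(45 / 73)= 321258.08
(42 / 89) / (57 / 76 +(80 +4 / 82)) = 328 / 56159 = 0.01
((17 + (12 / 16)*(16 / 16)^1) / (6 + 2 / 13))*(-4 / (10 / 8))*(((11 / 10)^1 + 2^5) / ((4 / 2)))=-305513 / 2000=-152.76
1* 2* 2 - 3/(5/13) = -19/5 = -3.80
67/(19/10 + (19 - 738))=-670/7171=-0.09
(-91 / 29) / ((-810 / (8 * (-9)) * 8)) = -91 / 2610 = -0.03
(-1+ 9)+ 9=17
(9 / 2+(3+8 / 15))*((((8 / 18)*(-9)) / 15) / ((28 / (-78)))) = 3133 / 525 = 5.97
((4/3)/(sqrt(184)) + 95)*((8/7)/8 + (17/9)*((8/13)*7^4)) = 2285869*sqrt(46)/56511 + 217157555/819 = 265423.98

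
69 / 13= 5.31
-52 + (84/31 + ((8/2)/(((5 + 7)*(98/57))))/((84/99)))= -4173395/85064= -49.06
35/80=7/16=0.44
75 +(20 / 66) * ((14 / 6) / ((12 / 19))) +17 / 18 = 22888 / 297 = 77.06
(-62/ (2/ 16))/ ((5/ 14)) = -6944/ 5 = -1388.80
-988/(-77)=988/77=12.83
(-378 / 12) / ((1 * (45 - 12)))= -21 / 22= -0.95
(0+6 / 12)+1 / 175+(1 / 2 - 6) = -874 / 175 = -4.99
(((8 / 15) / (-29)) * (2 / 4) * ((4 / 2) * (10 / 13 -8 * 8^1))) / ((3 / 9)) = 6576 / 1885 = 3.49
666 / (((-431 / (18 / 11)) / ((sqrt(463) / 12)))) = -999 * sqrt(463) / 4741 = -4.53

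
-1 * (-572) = 572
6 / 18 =1 / 3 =0.33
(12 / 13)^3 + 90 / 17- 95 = -3321049 / 37349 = -88.92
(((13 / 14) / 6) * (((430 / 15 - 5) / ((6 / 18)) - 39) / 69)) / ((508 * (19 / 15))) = 130 / 1165479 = 0.00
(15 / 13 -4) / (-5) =37 / 65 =0.57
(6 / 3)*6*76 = 912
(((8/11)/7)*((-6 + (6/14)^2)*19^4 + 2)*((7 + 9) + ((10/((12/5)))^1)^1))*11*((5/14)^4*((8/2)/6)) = -2808817391875/14823774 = -189480.59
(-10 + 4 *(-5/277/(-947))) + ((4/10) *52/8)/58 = -757309153/76072510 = -9.96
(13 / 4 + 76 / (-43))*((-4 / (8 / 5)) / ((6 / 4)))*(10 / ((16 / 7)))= -10.81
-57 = -57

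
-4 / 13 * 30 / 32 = -0.29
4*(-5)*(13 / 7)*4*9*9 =-84240 / 7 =-12034.29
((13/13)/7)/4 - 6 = -167/28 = -5.96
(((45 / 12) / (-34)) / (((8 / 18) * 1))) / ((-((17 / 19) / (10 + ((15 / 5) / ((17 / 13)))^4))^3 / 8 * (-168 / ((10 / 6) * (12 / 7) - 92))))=375760824847980804008142795 / 4768796803815353111138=78795.73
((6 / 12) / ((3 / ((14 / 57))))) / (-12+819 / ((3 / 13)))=7 / 604827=0.00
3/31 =0.10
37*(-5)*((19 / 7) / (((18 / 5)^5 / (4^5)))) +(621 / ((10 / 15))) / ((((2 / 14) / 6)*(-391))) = -6678596443 / 7026831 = -950.44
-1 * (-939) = 939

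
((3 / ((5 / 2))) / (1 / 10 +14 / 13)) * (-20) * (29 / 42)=-15080 / 1071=-14.08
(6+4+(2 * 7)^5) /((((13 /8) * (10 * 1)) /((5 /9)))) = 717112 /39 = 18387.49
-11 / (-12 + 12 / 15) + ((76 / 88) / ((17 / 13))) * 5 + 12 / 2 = 10.28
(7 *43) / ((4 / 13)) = 3913 / 4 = 978.25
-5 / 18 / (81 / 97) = -485 / 1458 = -0.33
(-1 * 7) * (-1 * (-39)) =-273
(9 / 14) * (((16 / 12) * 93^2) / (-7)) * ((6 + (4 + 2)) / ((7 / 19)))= -11831832 / 343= -34495.14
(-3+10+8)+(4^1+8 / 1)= 27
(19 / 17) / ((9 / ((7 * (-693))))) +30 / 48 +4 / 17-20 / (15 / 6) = -82899 / 136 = -609.55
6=6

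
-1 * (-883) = 883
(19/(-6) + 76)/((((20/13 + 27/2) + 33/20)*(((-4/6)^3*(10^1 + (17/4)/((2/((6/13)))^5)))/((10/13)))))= -1.13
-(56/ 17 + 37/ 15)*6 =-2938/ 85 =-34.56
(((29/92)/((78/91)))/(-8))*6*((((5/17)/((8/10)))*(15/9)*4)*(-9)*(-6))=-228375/6256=-36.50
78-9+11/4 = 287/4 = 71.75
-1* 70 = -70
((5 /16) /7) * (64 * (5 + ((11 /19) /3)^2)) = 46760 /3249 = 14.39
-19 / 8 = -2.38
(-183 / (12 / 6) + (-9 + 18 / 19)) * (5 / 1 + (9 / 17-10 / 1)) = 7566 / 17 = 445.06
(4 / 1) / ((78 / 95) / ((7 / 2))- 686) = -1330 / 228017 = -0.01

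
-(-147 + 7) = 140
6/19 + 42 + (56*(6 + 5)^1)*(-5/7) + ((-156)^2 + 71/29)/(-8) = -15163477/4408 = -3439.99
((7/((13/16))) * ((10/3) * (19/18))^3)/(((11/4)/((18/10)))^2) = 61456640/382239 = 160.78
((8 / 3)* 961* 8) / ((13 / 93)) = 1906624 / 13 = 146663.38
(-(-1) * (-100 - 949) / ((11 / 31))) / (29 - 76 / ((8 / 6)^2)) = 130076 / 605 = 215.00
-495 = -495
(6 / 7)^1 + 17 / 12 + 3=443 / 84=5.27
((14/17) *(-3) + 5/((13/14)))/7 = 92/221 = 0.42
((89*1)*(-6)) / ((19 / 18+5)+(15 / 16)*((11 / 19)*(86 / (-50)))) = -7305120 / 70069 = -104.26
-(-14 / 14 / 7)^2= -1 / 49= -0.02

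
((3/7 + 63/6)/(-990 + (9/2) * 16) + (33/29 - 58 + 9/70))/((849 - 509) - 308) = -98737/55680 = -1.77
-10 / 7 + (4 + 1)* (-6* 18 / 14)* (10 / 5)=-550 / 7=-78.57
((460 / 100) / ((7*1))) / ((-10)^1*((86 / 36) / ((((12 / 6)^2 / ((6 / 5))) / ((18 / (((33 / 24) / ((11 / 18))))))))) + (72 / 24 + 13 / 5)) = -69 / 5432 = -0.01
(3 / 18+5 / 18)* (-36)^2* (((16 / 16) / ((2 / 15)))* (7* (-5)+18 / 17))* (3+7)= -24926400 / 17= -1466258.82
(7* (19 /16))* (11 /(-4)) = -22.86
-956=-956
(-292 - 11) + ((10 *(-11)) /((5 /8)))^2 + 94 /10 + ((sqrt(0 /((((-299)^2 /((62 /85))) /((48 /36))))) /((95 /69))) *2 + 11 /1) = 153467 /5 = 30693.40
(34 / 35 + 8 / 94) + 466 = 768308 / 1645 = 467.06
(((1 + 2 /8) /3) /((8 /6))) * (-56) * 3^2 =-315 /2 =-157.50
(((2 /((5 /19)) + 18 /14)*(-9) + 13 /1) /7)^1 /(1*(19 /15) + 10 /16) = -56256 /11123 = -5.06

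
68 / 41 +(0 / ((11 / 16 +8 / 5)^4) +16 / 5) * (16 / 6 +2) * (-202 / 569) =-1274788 / 349935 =-3.64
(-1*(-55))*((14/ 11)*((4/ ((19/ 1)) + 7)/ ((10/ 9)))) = 8631/ 19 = 454.26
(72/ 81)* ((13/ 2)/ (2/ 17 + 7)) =884/ 1089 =0.81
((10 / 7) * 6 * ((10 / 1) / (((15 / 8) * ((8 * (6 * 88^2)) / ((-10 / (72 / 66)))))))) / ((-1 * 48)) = 25 / 1064448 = 0.00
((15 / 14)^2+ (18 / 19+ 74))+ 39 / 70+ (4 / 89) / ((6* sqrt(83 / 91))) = 2* sqrt(7553) / 22161+ 1427269 / 18620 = 76.66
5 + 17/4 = 37/4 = 9.25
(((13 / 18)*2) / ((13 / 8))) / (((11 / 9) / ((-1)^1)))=-8 / 11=-0.73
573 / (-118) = -573 / 118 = -4.86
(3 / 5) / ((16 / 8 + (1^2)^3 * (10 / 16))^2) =64 / 735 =0.09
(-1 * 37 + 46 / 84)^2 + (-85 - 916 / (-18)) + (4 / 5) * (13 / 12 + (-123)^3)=-1457650107 / 980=-1487398.07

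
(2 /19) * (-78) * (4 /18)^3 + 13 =59605 /4617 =12.91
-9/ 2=-4.50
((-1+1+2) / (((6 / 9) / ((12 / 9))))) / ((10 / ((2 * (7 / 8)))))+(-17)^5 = -14198563 / 10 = -1419856.30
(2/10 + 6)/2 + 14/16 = 159/40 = 3.98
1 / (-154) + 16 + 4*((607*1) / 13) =405931 / 2002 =202.76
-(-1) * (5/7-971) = -6792/7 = -970.29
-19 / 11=-1.73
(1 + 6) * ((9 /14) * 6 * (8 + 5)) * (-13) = -4563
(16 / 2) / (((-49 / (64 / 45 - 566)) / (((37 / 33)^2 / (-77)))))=-278246512 / 184895865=-1.50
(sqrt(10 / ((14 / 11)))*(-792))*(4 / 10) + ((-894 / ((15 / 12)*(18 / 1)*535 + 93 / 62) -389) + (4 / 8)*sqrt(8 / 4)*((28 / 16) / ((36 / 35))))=-1584*sqrt(385) / 35 -1561355 / 4013 + 245*sqrt(2) / 288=-1275.88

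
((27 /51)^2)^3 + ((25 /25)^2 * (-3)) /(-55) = 101641962 /1327566295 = 0.08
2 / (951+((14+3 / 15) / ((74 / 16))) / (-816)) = 37740 / 17945299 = 0.00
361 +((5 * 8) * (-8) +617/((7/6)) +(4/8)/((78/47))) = 622613/1092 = 570.16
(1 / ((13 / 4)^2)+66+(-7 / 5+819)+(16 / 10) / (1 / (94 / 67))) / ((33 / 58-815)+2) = -969710932 / 889251805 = -1.09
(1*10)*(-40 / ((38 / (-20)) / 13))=52000 / 19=2736.84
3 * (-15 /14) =-45 /14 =-3.21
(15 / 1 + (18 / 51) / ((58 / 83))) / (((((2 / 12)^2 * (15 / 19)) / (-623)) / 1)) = -1085784336 / 2465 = -440480.46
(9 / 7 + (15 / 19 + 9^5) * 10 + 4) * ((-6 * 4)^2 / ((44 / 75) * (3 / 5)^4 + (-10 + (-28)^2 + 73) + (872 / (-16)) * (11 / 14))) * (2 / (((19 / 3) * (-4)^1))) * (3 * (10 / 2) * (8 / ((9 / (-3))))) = 1748863440000000 / 1309504757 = 1335515.15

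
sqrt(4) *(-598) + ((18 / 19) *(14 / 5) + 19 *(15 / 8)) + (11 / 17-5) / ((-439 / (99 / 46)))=-151025850101 / 130453240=-1157.70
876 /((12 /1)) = 73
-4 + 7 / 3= -5 / 3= -1.67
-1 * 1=-1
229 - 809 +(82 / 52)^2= -390399 / 676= -577.51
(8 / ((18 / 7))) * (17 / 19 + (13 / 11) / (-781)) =453600 / 163229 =2.78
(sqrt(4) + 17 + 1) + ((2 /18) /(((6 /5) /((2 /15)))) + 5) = 25.01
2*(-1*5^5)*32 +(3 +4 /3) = -599987 /3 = -199995.67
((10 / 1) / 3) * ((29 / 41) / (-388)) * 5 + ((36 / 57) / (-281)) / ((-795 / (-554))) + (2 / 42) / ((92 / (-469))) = -426612663347 / 1552996467420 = -0.27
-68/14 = -34/7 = -4.86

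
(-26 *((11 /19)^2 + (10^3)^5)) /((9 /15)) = -46930000000000015730 /1083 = -43333333333333347.86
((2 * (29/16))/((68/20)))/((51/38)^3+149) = 994555/141245843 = 0.01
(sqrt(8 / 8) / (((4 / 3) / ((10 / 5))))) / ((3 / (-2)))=-1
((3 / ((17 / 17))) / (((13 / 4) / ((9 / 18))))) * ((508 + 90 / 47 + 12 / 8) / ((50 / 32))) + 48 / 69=53316992 / 351325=151.76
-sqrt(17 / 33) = -0.72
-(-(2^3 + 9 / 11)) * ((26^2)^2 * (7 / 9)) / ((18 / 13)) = 2263595.48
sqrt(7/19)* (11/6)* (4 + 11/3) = 253* sqrt(133)/342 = 8.53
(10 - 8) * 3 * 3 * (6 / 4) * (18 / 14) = 243 / 7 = 34.71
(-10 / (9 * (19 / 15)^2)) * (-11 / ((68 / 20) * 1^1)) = 13750 / 6137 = 2.24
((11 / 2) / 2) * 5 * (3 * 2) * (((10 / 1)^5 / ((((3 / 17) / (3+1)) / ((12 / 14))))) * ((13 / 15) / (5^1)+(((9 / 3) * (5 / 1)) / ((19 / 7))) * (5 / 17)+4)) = 123617120000 / 133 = 929452030.08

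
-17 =-17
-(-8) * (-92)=-736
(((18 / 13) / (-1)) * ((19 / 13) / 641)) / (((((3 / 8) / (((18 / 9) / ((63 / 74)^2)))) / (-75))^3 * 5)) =106130.05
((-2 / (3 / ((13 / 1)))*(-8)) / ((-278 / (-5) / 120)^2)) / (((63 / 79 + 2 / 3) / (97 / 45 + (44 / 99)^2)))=31319392000 / 60339483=519.05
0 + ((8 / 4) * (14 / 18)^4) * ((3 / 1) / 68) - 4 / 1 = -295031 / 74358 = -3.97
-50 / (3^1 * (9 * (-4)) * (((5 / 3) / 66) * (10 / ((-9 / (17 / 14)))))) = -231 / 17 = -13.59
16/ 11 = 1.45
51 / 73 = 0.70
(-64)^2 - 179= 3917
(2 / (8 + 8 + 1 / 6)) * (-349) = -4188 / 97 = -43.18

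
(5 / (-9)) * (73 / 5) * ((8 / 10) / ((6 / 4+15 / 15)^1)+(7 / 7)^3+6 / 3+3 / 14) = -90301 / 3150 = -28.67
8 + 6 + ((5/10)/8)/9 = 2017/144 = 14.01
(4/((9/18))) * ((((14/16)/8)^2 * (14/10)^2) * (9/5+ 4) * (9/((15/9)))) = 1879983/320000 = 5.87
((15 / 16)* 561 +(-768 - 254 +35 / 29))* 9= -2066517 / 464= -4453.70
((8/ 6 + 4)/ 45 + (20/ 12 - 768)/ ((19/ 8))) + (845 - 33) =66076/ 135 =489.45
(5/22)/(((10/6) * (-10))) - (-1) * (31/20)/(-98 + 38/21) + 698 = 310177979/444400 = 697.97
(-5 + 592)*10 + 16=5886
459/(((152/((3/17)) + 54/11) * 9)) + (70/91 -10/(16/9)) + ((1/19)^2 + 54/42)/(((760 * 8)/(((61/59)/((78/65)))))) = -4.80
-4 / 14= -2 / 7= -0.29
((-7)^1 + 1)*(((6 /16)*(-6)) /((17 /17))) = 27 /2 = 13.50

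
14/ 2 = 7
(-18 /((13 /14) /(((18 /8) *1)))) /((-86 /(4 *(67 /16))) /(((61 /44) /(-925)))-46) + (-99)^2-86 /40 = 5865138821803 /598554580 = 9798.84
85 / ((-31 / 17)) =-1445 / 31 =-46.61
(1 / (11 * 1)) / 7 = 1 / 77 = 0.01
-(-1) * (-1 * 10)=-10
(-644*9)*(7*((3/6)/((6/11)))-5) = -8211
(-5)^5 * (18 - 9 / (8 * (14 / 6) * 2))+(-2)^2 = -6215177 / 112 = -55492.65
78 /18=13 /3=4.33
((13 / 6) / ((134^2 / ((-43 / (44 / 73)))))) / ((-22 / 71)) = 2897297 / 104288448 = 0.03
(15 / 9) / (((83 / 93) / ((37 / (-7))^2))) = 212195 / 4067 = 52.17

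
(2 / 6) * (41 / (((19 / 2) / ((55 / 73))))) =4510 / 4161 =1.08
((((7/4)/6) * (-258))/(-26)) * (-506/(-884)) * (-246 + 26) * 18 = -37695735/5746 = -6560.34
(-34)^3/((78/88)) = -1729376/39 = -44342.97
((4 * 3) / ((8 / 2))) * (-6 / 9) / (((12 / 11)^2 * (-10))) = 121 / 720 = 0.17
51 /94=0.54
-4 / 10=-2 / 5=-0.40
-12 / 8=-3 / 2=-1.50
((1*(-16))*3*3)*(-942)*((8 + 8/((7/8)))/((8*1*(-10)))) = -203472/7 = -29067.43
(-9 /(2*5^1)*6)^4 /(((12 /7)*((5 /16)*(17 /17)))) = 1587.24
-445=-445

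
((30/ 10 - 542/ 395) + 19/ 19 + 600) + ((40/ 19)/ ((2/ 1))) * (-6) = 4475322/ 7505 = 596.31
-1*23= -23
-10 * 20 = -200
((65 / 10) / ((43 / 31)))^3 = 65450827 / 636056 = 102.90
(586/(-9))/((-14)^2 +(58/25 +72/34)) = -124525/383337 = -0.32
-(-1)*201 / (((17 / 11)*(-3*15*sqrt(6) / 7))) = -5159*sqrt(6) / 1530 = -8.26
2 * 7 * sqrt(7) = 14 * sqrt(7) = 37.04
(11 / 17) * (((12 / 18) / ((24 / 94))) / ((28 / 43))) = 22231 / 8568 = 2.59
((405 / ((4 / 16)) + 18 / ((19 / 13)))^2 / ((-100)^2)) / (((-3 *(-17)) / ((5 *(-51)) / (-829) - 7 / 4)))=-383384631789 / 50875730000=-7.54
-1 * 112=-112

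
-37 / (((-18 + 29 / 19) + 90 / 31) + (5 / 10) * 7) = 43586 / 11863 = 3.67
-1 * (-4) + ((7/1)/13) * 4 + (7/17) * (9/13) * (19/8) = 929/136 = 6.83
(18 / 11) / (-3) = -6 / 11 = -0.55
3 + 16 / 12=13 / 3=4.33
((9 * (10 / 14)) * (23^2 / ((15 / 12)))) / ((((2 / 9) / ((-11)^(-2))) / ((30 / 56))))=642735 / 11858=54.20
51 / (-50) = -51 / 50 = -1.02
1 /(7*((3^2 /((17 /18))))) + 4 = 4553 /1134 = 4.01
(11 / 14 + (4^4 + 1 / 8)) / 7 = 14387 / 392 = 36.70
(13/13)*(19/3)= 19/3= 6.33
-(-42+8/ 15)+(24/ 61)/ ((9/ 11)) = 12794/ 305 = 41.95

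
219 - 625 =-406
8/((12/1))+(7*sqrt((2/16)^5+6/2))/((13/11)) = 2/3+77*sqrt(196610)/3328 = 10.93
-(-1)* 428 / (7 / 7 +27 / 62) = 26536 / 89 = 298.16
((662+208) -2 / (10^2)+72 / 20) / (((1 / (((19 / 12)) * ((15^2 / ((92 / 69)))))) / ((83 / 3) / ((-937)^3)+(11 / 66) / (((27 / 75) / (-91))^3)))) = -8038763714896273911873989 / 12793960933056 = -628324860217.95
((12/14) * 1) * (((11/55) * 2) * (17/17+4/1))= 12/7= 1.71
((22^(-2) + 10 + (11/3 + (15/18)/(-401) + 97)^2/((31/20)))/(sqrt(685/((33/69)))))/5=34.60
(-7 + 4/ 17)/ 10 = -23/ 34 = -0.68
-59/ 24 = -2.46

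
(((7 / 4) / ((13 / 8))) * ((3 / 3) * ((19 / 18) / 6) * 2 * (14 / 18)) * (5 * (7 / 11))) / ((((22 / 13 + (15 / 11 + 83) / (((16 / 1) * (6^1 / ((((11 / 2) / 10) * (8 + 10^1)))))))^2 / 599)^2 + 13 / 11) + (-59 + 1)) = -256862926952450000 / 15554812982739308127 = -0.02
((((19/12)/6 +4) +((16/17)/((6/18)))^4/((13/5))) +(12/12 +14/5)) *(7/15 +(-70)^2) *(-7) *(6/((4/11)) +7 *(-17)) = 268076458327863871/2345269680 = 114305173.78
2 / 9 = 0.22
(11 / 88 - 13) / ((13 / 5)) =-515 / 104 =-4.95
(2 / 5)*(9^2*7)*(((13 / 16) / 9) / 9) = 91 / 40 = 2.28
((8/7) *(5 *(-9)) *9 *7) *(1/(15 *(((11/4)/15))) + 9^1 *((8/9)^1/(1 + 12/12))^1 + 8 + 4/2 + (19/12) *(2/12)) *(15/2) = -7819875/22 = -355448.86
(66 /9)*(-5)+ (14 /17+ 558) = 26630 /51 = 522.16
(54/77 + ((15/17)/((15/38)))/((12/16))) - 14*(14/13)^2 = -8332286/663663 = -12.55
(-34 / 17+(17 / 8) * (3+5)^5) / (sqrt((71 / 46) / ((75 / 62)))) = 348150 * sqrt(151869) / 2201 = 61642.60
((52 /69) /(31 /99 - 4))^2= 2944656 /70476025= 0.04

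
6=6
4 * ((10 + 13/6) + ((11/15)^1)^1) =258/5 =51.60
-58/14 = -29/7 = -4.14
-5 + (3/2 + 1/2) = -3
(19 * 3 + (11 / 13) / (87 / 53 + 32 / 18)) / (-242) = -606909 / 2565563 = -0.24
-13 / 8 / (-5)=13 / 40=0.32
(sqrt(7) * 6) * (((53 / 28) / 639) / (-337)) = -0.00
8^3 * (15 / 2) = 3840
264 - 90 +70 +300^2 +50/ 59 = 90244.85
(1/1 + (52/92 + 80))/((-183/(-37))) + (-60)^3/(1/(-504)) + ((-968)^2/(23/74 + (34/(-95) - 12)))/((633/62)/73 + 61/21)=11227049182819150029188/103153317105801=108838469.74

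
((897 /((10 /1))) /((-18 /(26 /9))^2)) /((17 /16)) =404248 /185895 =2.17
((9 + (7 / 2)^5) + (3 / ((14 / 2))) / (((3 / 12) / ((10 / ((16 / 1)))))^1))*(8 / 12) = 119905 / 336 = 356.86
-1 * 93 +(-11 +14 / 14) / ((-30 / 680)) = 401 / 3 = 133.67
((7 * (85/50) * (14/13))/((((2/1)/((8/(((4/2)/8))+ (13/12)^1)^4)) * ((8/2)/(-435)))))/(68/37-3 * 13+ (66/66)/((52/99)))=3171821293944247/133968384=23675894.26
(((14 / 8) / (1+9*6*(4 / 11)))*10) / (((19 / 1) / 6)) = 1155 / 4313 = 0.27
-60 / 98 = -30 / 49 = -0.61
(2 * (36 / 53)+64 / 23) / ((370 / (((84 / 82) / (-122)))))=-53004 / 564013015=-0.00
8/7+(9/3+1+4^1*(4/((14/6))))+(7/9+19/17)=2126/153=13.90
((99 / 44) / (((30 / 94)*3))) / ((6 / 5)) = 47 / 24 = 1.96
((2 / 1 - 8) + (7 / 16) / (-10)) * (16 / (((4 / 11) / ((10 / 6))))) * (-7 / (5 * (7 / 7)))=620.49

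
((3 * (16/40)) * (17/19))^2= 10404/9025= 1.15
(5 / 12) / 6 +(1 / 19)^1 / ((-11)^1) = 973 / 15048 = 0.06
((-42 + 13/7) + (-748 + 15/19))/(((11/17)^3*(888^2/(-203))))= 2486651081/3323581536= 0.75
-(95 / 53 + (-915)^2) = -44373020 / 53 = -837226.79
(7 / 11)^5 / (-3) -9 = -4365184 / 483153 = -9.03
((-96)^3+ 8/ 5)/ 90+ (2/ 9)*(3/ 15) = -2211826/ 225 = -9830.34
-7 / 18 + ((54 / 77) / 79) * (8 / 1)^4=3938731 / 109494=35.97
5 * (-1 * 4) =-20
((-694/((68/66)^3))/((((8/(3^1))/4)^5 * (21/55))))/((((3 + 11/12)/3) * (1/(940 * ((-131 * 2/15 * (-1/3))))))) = -7277635471095/137564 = -52903633.73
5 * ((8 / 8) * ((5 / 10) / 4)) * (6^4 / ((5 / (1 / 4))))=81 / 2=40.50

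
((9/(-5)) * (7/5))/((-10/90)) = 567/25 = 22.68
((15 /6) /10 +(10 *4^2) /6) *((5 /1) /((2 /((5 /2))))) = 8075 /48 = 168.23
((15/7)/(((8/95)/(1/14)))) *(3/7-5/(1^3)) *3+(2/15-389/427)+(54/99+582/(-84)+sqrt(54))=-221553823/6904590+3 *sqrt(6)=-24.74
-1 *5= -5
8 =8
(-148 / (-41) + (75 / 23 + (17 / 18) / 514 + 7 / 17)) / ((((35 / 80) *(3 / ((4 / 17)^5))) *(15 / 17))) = 0.00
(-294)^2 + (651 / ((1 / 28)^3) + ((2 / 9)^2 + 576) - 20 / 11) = 12810586148 / 891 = 14377762.23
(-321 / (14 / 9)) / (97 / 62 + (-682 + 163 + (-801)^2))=-89559 / 278230267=-0.00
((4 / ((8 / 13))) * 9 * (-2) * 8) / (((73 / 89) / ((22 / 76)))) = -458172 / 1387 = -330.33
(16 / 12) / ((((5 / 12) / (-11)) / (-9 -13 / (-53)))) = 81664 / 265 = 308.17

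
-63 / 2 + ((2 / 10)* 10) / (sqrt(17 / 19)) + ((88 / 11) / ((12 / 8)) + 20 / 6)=-137 / 6 + 2* sqrt(323) / 17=-20.72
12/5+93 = 477/5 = 95.40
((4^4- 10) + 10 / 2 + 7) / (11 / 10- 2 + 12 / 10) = 860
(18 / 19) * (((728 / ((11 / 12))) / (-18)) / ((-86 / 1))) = 4368 / 8987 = 0.49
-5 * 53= -265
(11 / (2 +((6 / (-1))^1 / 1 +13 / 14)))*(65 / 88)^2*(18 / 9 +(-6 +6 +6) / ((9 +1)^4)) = -11833549 / 3027200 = -3.91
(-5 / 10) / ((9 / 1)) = -1 / 18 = -0.06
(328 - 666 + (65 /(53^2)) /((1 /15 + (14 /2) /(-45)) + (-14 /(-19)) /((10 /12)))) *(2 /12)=-56.33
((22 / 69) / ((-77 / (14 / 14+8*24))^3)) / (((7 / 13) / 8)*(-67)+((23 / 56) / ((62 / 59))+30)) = -92710079072 / 477901560675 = -0.19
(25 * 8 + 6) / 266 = 103 / 133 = 0.77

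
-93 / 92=-1.01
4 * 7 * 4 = 112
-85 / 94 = -0.90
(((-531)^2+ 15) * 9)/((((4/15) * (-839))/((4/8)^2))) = -4758345/1678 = -2835.72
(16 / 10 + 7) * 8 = 344 / 5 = 68.80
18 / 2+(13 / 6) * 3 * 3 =28.50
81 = 81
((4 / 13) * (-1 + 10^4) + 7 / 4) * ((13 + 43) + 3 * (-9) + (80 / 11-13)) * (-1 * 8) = -81958400 / 143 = -573135.66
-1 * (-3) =3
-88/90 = -44/45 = -0.98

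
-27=-27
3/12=1/4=0.25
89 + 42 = 131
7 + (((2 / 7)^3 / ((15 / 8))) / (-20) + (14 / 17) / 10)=3097018 / 437325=7.08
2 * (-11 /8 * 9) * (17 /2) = -1683 /8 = -210.38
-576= -576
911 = 911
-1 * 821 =-821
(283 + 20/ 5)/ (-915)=-287/ 915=-0.31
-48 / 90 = -8 / 15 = -0.53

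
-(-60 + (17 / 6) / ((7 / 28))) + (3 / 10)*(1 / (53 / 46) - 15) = 70639 / 1590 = 44.43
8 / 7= 1.14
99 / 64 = 1.55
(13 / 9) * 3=13 / 3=4.33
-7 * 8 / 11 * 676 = -37856 / 11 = -3441.45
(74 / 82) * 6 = 222 / 41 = 5.41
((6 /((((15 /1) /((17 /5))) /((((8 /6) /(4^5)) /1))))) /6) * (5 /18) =17 /207360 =0.00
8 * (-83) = -664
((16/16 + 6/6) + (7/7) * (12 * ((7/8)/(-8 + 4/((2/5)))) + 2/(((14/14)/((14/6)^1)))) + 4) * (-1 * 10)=-955/6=-159.17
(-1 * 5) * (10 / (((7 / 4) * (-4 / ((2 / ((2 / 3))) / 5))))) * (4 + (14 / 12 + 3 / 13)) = 2105 / 91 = 23.13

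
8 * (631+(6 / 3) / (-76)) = 95908 / 19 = 5047.79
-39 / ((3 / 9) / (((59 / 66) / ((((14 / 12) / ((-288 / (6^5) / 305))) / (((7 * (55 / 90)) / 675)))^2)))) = -8437 / 185389871343750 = -0.00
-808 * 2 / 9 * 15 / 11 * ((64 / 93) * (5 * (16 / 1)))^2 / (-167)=211812352000 / 47664639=4443.80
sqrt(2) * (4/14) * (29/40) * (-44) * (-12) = 3828 * sqrt(2)/35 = 154.67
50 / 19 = 2.63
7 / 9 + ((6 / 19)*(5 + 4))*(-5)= -2297 / 171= -13.43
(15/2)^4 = 50625/16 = 3164.06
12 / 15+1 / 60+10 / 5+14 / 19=3.55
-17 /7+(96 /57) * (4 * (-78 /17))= -33.34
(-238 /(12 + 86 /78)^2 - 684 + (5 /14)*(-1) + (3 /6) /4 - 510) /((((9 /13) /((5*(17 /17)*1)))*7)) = -23192080925 /18800712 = -1233.57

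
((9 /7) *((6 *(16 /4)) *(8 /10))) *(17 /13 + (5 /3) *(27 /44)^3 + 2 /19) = 1021465377 /23012990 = 44.39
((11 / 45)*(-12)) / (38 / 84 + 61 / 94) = -14476 / 5435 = -2.66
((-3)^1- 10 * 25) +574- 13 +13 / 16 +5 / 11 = 54431 / 176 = 309.27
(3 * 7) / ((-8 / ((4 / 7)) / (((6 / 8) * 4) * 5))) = -45 / 2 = -22.50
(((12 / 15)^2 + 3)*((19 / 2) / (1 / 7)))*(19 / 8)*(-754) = -86693789 / 200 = -433468.94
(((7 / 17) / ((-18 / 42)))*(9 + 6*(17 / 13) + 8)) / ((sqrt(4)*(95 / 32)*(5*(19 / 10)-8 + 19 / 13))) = -224 / 165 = -1.36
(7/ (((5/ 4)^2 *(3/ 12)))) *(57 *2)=51072/ 25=2042.88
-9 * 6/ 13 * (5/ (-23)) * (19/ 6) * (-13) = -855/ 23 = -37.17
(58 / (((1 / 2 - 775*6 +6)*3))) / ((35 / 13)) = -1508 / 975135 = -0.00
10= 10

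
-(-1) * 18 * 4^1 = 72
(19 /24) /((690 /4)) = 19 /4140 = 0.00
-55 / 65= -11 / 13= -0.85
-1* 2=-2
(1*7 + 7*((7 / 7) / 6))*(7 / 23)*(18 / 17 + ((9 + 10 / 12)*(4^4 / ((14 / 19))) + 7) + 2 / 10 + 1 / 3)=99855091 / 11730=8512.80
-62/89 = -0.70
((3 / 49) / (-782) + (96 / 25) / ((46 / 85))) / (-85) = -1359441 / 16285150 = -0.08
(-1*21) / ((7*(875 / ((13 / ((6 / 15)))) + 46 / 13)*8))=-13 / 1056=-0.01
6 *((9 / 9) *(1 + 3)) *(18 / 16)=27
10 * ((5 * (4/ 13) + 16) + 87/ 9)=10610/ 39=272.05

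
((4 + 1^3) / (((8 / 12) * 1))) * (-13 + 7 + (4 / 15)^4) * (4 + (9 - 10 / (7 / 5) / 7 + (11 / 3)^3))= -12301825796 / 4465125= -2755.09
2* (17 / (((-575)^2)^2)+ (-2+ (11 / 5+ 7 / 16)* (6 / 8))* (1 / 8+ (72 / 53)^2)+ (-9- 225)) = -36795010346929222339 / 78607336900000000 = -468.09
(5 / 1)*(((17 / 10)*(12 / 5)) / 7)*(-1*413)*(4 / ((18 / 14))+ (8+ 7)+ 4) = -399194 / 15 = -26612.93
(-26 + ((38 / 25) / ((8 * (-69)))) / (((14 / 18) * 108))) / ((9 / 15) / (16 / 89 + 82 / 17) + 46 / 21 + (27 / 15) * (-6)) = 11407701583 / 3724874472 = 3.06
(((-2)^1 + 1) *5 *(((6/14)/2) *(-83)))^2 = 1550025/196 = 7908.29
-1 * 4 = -4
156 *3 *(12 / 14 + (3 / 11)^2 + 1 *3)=1558440 / 847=1839.95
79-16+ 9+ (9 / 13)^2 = 12249 / 169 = 72.48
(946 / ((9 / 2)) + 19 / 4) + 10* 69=32579 / 36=904.97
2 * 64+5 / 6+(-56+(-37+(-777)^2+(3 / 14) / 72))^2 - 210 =41136640764796417 / 112896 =364376424007.90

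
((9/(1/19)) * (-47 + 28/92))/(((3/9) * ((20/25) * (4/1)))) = -1377405/184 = -7485.90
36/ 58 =18/ 29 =0.62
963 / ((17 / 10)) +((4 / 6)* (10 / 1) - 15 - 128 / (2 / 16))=-23759 / 51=-465.86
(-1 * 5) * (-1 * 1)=5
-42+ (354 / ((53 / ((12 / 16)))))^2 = -189951 / 11236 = -16.91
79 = 79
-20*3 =-60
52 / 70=26 / 35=0.74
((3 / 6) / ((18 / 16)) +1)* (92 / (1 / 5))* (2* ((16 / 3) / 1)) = 191360 / 27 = 7087.41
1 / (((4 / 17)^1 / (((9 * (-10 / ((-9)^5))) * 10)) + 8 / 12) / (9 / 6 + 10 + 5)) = 42075 / 41066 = 1.02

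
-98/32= -49/16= -3.06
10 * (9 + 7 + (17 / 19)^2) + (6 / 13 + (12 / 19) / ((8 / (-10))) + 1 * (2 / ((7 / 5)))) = 5555307 / 32851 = 169.11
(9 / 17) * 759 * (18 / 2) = 61479 / 17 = 3616.41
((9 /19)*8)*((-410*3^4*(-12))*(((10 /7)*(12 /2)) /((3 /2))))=1147737600 /133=8629606.02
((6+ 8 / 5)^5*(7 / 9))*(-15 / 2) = -277323088 / 1875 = -147905.65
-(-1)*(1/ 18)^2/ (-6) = -1/ 1944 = -0.00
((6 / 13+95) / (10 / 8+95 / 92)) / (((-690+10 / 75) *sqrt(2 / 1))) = -28543 *sqrt(2) / 941668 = -0.04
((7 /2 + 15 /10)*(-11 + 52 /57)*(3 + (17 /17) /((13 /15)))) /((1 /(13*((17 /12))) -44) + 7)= 7650 /1349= 5.67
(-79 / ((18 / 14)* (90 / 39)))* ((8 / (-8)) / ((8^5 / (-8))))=-7189 / 1105920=-0.01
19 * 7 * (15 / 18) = 665 / 6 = 110.83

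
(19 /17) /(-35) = -19 /595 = -0.03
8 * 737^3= 3202524424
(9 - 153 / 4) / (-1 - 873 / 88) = 2574 / 961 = 2.68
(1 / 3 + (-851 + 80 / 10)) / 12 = -632 / 9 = -70.22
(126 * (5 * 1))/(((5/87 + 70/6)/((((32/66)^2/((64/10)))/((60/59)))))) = 11977/6171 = 1.94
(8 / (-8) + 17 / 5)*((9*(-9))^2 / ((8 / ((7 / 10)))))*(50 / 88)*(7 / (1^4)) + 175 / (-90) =8677123 / 1584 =5477.98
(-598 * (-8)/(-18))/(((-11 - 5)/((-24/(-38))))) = 598/57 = 10.49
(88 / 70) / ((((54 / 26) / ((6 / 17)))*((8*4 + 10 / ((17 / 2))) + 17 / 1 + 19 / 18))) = 2288 / 548695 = 0.00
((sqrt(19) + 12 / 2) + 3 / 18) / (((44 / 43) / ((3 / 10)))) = 129*sqrt(19) / 440 + 1591 / 880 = 3.09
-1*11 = -11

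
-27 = -27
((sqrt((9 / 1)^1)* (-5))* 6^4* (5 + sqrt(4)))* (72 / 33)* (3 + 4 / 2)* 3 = -48988800 / 11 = -4453527.27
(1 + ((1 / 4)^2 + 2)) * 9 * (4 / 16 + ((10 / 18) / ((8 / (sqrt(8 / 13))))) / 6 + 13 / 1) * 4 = 245 * sqrt(26) / 1248 + 23373 / 16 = 1461.81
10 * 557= 5570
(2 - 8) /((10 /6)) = -18 /5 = -3.60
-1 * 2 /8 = -1 /4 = -0.25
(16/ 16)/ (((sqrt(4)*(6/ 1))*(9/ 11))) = 11/ 108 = 0.10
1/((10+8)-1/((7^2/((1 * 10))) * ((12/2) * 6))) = 0.06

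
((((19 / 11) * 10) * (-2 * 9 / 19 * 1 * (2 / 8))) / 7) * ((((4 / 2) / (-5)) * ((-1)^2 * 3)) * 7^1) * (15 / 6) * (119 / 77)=2295 / 121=18.97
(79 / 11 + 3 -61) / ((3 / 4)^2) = -90.34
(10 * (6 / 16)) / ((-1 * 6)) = -5 / 8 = -0.62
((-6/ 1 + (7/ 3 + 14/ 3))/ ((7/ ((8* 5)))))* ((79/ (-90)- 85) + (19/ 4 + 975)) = 321794/ 63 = 5107.84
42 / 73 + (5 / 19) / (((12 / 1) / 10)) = 6613 / 8322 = 0.79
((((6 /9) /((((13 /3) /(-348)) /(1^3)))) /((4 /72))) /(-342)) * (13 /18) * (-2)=-232 /57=-4.07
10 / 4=5 / 2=2.50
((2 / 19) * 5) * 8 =80 / 19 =4.21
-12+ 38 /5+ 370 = 1828 /5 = 365.60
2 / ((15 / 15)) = 2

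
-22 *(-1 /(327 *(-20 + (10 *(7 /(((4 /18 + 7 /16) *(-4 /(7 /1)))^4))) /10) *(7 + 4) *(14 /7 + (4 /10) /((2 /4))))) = 407253125 /60888072077868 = 0.00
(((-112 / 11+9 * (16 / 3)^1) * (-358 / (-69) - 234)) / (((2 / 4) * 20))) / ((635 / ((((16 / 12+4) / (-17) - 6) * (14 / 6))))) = 321822592 / 16030575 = 20.08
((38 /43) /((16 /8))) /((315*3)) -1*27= -1097126 /40635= -27.00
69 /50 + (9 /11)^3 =128289 /66550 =1.93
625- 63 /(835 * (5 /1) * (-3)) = 2609396 /4175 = 625.01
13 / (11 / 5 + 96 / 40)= 65 / 23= 2.83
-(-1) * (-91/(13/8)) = -56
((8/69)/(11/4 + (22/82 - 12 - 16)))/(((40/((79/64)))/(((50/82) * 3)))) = -395/1507696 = -0.00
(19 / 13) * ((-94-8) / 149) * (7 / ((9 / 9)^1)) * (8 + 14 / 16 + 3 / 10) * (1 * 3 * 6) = -22404249 / 19370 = -1156.65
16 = 16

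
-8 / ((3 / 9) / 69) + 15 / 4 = -1652.25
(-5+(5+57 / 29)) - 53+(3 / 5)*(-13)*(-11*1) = 5041 / 145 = 34.77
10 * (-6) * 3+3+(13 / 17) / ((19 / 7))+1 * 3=-56111 / 323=-173.72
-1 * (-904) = 904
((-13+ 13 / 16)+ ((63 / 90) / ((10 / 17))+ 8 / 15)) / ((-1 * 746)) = 12557 / 895200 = 0.01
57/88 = 0.65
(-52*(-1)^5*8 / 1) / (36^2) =26 / 81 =0.32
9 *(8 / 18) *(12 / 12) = 4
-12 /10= -6 /5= -1.20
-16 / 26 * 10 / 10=-8 / 13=-0.62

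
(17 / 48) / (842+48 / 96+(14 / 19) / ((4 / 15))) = 323 / 770880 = 0.00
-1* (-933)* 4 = 3732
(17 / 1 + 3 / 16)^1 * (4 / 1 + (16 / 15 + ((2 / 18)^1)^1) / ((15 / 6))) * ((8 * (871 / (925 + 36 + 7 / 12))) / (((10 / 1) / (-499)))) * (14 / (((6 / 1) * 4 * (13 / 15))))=-117717593 / 6294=-18703.14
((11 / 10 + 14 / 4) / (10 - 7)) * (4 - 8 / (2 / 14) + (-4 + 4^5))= 22264 / 15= 1484.27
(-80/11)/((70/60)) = -480/77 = -6.23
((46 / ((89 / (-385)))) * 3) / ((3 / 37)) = -655270 / 89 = -7362.58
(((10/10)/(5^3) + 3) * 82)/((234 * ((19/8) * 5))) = 123328/1389375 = 0.09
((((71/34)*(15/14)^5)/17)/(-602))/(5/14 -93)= 53915625/17337099771712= 0.00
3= 3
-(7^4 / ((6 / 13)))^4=-949165729998374161 / 1296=-732380964504918.33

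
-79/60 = -1.32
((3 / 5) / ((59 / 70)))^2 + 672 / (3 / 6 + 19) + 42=3483046 / 45253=76.97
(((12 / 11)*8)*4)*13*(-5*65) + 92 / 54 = -43804294 / 297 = -147489.21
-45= -45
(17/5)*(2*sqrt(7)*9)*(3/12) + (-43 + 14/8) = -165/4 + 153*sqrt(7)/10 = -0.77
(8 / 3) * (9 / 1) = 24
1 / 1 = 1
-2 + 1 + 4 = 3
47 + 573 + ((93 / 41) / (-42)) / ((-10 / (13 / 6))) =21353203 / 34440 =620.01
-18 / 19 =-0.95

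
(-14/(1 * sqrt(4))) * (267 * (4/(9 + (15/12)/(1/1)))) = -29904/41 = -729.37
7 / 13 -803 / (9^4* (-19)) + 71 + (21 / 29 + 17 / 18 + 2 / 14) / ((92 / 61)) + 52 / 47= 210108210891863 / 2844976673448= 73.85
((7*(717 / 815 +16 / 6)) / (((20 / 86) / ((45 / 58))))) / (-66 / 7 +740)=1889979 / 16671640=0.11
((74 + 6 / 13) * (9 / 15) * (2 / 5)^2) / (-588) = -968 / 79625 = -0.01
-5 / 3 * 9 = -15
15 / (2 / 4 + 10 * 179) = 30 / 3581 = 0.01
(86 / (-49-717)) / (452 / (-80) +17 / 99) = 85140 / 4154401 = 0.02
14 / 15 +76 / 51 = 2.42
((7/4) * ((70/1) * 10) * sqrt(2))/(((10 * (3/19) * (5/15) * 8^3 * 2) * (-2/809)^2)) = 3046609055 * sqrt(2)/8192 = 525946.76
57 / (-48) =-19 / 16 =-1.19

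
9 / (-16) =-9 / 16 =-0.56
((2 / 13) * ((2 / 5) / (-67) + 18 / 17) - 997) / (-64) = 73800903 / 4738240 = 15.58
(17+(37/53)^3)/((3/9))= 7744686/148877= 52.02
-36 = -36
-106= -106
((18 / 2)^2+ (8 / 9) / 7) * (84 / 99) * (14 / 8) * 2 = 240.92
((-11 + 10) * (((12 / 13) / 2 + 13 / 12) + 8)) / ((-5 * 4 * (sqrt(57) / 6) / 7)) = 2.65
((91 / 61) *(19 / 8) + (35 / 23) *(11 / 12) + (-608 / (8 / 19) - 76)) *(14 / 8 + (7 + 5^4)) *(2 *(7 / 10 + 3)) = -318997851757 / 44896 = -7105262.20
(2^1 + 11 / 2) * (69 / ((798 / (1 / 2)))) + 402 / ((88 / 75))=4013745 / 11704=342.94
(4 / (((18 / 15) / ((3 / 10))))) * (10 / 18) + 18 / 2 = 86 / 9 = 9.56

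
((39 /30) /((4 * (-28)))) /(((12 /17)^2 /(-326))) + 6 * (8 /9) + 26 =3139111 /80640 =38.93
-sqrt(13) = -3.61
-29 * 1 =-29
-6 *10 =-60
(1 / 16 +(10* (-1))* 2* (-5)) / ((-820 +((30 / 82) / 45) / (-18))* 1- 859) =-1772307 / 29738456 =-0.06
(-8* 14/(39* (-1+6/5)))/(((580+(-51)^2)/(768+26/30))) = -1291696/372177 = -3.47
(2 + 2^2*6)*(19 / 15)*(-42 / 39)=-532 / 15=-35.47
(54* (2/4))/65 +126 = 8217/65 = 126.42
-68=-68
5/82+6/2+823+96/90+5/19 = 827.39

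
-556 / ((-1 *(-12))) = -139 / 3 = -46.33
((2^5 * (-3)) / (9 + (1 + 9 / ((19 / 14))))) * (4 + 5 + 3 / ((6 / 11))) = -83.70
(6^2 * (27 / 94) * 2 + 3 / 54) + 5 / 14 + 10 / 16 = 514469 / 23688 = 21.72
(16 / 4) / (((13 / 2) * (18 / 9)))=4 / 13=0.31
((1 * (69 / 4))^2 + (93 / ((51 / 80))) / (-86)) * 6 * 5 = 51906765 / 5848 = 8875.99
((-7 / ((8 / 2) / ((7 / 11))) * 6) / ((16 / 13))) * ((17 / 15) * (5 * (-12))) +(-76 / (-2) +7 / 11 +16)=37295 / 88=423.81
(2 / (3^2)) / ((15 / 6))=4 / 45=0.09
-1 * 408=-408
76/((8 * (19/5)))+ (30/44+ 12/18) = 127/33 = 3.85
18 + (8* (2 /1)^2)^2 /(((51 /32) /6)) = 65842 /17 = 3873.06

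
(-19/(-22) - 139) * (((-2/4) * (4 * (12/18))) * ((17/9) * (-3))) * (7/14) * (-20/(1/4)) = 1377680/33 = 41747.88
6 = 6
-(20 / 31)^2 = -400 / 961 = -0.42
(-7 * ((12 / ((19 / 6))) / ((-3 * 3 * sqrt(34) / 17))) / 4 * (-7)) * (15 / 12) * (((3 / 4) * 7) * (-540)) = 694575 * sqrt(34) / 76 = 53289.91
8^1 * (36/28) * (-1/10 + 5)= 252/5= 50.40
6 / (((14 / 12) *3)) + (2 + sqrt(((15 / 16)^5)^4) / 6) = 58520122222477 / 15393162788864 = 3.80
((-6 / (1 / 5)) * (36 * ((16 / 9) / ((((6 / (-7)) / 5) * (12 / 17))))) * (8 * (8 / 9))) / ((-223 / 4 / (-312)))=1267302400 / 2007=631441.16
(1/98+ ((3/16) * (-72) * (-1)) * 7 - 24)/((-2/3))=-10365/98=-105.77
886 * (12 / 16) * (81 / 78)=35883 / 52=690.06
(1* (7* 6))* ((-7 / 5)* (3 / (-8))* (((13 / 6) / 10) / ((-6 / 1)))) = -637 / 800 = -0.80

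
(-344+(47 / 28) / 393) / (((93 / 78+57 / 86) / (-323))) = 40203979309 / 671244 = 59894.73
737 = 737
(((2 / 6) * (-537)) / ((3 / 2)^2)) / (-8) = 179 / 18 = 9.94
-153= -153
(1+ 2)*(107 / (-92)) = -321 / 92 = -3.49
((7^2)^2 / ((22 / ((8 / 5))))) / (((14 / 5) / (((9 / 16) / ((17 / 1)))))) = 3087 / 1496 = 2.06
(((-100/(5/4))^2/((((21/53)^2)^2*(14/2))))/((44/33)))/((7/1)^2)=12624769600/22235661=567.77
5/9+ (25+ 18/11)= 2692/99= 27.19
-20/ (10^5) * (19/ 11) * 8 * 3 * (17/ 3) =-0.05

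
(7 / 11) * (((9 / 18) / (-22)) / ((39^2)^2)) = -7 / 1119705444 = -0.00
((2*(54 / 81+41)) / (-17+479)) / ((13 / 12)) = 500 / 3003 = 0.17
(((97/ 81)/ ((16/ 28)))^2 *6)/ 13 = 2.03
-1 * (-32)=32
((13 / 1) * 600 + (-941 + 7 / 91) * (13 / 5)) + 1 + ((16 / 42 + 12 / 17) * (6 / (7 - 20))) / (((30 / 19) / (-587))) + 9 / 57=5541.24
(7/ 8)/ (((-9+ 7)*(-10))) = 7/ 160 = 0.04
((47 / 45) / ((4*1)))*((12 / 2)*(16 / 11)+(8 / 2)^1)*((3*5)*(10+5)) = 8225 / 11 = 747.73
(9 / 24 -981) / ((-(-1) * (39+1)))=-1569 / 64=-24.52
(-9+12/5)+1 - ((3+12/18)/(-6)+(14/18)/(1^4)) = -173/30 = -5.77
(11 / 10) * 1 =11 / 10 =1.10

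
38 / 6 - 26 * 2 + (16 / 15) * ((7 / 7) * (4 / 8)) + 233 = 2818 / 15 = 187.87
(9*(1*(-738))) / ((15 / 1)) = -442.80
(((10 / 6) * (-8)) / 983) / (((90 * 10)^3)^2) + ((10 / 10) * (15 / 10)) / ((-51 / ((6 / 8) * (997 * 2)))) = -29297209696368750000017 / 666068291325000000000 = -43.99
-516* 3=-1548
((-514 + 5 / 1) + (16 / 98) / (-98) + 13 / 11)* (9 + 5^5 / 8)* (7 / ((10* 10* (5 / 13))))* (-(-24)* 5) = -167225213649 / 37730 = -4432155.15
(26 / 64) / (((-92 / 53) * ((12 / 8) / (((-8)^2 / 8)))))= -689 / 552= -1.25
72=72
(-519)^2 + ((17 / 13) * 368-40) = 3507429 / 13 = 269802.23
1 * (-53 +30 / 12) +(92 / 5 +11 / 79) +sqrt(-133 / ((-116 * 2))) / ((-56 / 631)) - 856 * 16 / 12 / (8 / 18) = -2053969 / 790 - 631 * sqrt(7714) / 6496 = -2608.49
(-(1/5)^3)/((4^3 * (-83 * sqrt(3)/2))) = sqrt(3)/996000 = 0.00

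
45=45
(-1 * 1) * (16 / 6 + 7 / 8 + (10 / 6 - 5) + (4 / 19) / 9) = -317 / 1368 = -0.23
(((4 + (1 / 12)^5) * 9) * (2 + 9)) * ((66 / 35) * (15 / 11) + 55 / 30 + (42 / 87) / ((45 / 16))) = 915424983209 / 505128960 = 1812.26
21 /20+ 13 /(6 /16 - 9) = -631 /1380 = -0.46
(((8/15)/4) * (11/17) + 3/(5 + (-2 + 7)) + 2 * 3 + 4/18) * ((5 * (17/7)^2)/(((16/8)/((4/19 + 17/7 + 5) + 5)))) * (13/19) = 3756246611/4457628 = 842.66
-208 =-208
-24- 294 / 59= -1710 / 59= -28.98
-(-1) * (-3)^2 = 9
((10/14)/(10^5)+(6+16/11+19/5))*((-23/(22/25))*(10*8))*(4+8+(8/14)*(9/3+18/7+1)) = -76936796829/207515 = -370752.94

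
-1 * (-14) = 14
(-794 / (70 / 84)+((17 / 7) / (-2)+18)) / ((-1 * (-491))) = -65521 / 34370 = -1.91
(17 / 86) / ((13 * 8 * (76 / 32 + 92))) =17 / 844090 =0.00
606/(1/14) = 8484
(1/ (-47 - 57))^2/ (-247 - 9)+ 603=1669644287/ 2768896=603.00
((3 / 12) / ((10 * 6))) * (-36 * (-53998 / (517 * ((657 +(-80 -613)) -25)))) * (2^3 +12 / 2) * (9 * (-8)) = 40822488 / 157685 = 258.89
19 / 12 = 1.58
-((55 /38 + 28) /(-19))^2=-1252161 /521284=-2.40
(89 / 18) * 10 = 445 / 9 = 49.44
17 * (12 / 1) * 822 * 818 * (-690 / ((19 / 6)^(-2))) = -949093677960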